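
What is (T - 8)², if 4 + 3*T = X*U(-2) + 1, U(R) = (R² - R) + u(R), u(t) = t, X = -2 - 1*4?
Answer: 289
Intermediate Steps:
X = -6 (X = -2 - 4 = -6)
U(R) = R² (U(R) = (R² - R) + R = R²)
T = -9 (T = -4/3 + (-6*(-2)² + 1)/3 = -4/3 + (-6*4 + 1)/3 = -4/3 + (-24 + 1)/3 = -4/3 + (⅓)*(-23) = -4/3 - 23/3 = -9)
(T - 8)² = (-9 - 8)² = (-17)² = 289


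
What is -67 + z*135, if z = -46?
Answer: -6277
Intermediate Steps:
-67 + z*135 = -67 - 46*135 = -67 - 6210 = -6277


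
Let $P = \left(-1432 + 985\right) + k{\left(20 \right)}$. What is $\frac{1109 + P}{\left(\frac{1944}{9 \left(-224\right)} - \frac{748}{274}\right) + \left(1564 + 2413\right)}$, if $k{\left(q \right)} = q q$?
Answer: $\frac{4073832}{15241601} \approx 0.26728$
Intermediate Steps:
$k{\left(q \right)} = q^{2}$
$P = -47$ ($P = \left(-1432 + 985\right) + 20^{2} = -447 + 400 = -47$)
$\frac{1109 + P}{\left(\frac{1944}{9 \left(-224\right)} - \frac{748}{274}\right) + \left(1564 + 2413\right)} = \frac{1109 - 47}{\left(\frac{1944}{9 \left(-224\right)} - \frac{748}{274}\right) + \left(1564 + 2413\right)} = \frac{1062}{\left(\frac{1944}{-2016} - \frac{374}{137}\right) + 3977} = \frac{1062}{\left(1944 \left(- \frac{1}{2016}\right) - \frac{374}{137}\right) + 3977} = \frac{1062}{\left(- \frac{27}{28} - \frac{374}{137}\right) + 3977} = \frac{1062}{- \frac{14171}{3836} + 3977} = \frac{1062}{\frac{15241601}{3836}} = 1062 \cdot \frac{3836}{15241601} = \frac{4073832}{15241601}$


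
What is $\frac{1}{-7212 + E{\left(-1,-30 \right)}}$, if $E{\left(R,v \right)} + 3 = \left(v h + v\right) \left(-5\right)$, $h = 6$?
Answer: $- \frac{1}{6165} \approx -0.00016221$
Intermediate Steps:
$E{\left(R,v \right)} = -3 - 35 v$ ($E{\left(R,v \right)} = -3 + \left(v 6 + v\right) \left(-5\right) = -3 + \left(6 v + v\right) \left(-5\right) = -3 + 7 v \left(-5\right) = -3 - 35 v$)
$\frac{1}{-7212 + E{\left(-1,-30 \right)}} = \frac{1}{-7212 - -1047} = \frac{1}{-7212 + \left(-3 + 1050\right)} = \frac{1}{-7212 + 1047} = \frac{1}{-6165} = - \frac{1}{6165}$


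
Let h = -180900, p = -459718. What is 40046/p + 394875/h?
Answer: -139833679/61602212 ≈ -2.2699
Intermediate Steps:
40046/p + 394875/h = 40046/(-459718) + 394875/(-180900) = 40046*(-1/459718) + 394875*(-1/180900) = -20023/229859 - 585/268 = -139833679/61602212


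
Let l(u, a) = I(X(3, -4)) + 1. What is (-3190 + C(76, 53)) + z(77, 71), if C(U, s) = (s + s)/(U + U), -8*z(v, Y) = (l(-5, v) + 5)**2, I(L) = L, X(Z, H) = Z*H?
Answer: -242729/76 ≈ -3193.8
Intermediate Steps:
X(Z, H) = H*Z
l(u, a) = -11 (l(u, a) = -4*3 + 1 = -12 + 1 = -11)
z(v, Y) = -9/2 (z(v, Y) = -(-11 + 5)**2/8 = -1/8*(-6)**2 = -1/8*36 = -9/2)
C(U, s) = s/U (C(U, s) = (2*s)/((2*U)) = (2*s)*(1/(2*U)) = s/U)
(-3190 + C(76, 53)) + z(77, 71) = (-3190 + 53/76) - 9/2 = -242387/76 - 9/2 = -242729/76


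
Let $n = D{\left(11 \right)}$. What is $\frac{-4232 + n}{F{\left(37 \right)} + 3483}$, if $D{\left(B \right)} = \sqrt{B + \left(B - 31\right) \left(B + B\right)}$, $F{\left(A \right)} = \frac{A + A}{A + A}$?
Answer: $- \frac{1058}{871} + \frac{i \sqrt{429}}{3484} \approx -1.2147 + 0.005945 i$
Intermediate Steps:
$F{\left(A \right)} = 1$ ($F{\left(A \right)} = \frac{2 A}{2 A} = 2 A \frac{1}{2 A} = 1$)
$D{\left(B \right)} = \sqrt{B + 2 B \left(-31 + B\right)}$ ($D{\left(B \right)} = \sqrt{B + \left(-31 + B\right) 2 B} = \sqrt{B + 2 B \left(-31 + B\right)}$)
$n = i \sqrt{429}$ ($n = \sqrt{11 \left(-61 + 2 \cdot 11\right)} = \sqrt{11 \left(-61 + 22\right)} = \sqrt{11 \left(-39\right)} = \sqrt{-429} = i \sqrt{429} \approx 20.712 i$)
$\frac{-4232 + n}{F{\left(37 \right)} + 3483} = \frac{-4232 + i \sqrt{429}}{1 + 3483} = \frac{-4232 + i \sqrt{429}}{3484} = \left(-4232 + i \sqrt{429}\right) \frac{1}{3484} = - \frac{1058}{871} + \frac{i \sqrt{429}}{3484}$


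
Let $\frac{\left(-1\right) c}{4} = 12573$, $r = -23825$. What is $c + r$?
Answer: $-74117$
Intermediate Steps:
$c = -50292$ ($c = \left(-4\right) 12573 = -50292$)
$c + r = -50292 - 23825 = -74117$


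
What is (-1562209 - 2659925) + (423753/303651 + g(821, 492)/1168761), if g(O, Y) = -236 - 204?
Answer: -5045170490251473/1194934163 ≈ -4.2221e+6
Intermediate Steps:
g(O, Y) = -440
(-1562209 - 2659925) + (423753/303651 + g(821, 492)/1168761) = (-1562209 - 2659925) + (423753/303651 - 440/1168761) = -4222134 + (423753*(1/303651) - 440*1/1168761) = -4222134 + (141251/101217 - 40/106251) = -4222134 + 1667112369/1194934163 = -5045170490251473/1194934163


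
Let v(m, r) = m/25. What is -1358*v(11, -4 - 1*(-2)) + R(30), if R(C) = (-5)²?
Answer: -14313/25 ≈ -572.52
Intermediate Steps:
v(m, r) = m/25 (v(m, r) = m*(1/25) = m/25)
R(C) = 25
-1358*v(11, -4 - 1*(-2)) + R(30) = -1358*11/25 + 25 = -14938/25 + 25 = -14313/25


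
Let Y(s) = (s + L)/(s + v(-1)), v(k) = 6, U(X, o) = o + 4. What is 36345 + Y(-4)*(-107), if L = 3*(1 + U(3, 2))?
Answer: 70871/2 ≈ 35436.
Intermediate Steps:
U(X, o) = 4 + o
L = 21 (L = 3*(1 + (4 + 2)) = 3*(1 + 6) = 3*7 = 21)
Y(s) = (21 + s)/(6 + s) (Y(s) = (s + 21)/(s + 6) = (21 + s)/(6 + s))
36345 + Y(-4)*(-107) = 36345 + ((21 - 4)/(6 - 4))*(-107) = 36345 + (17/2)*(-107) = 36345 - 1819/2 = 70871/2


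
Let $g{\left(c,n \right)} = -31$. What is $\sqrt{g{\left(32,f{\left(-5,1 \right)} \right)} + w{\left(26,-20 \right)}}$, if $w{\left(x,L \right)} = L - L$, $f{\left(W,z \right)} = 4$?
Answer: $i \sqrt{31} \approx 5.5678 i$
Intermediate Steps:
$w{\left(x,L \right)} = 0$
$\sqrt{g{\left(32,f{\left(-5,1 \right)} \right)} + w{\left(26,-20 \right)}} = \sqrt{-31 + 0} = \sqrt{-31} = i \sqrt{31}$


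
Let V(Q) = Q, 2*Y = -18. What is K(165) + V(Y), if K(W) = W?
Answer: 156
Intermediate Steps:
Y = -9 (Y = (1/2)*(-18) = -9)
K(165) + V(Y) = 165 - 9 = 156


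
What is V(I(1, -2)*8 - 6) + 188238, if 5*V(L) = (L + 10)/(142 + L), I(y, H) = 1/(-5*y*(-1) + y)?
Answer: 96942574/515 ≈ 1.8824e+5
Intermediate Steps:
I(y, H) = 1/(6*y) (I(y, H) = 1/(5*y + y) = 1/(6*y))
V(L) = (10 + L)/(5*(142 + L)) (V(L) = ((L + 10)/(142 + L))/5 = ((10 + L)/(142 + L))/5 = (10 + L)/(5*(142 + L)))
V(I(1, -2)*8 - 6) + 188238 = (10 + (((⅙)/1)*8 - 6))/(5*(142 + (((⅙)/1)*8 - 6))) + 188238 = (10 + (((⅙)*1)*8 - 6))/(5*(142 + (((⅙)*1)*8 - 6))) + 188238 = (10 + ((⅙)*8 - 6))/(5*(142 + ((⅙)*8 - 6))) + 188238 = (10 + (4/3 - 6))/(5*(142 + (4/3 - 6))) + 188238 = (10 - 14/3)/(5*(142 - 14/3)) + 188238 = (⅕)*(16/3)/(412/3) + 188238 = (⅕)*(3/412)*(16/3) + 188238 = 4/515 + 188238 = 96942574/515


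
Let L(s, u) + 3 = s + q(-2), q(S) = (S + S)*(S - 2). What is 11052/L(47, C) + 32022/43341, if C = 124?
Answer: 13359057/72235 ≈ 184.94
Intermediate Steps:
q(S) = 2*S*(-2 + S) (q(S) = (2*S)*(-2 + S) = 2*S*(-2 + S))
L(s, u) = 13 + s (L(s, u) = -3 + (s + 2*(-2)*(-2 - 2)) = -3 + (s + 2*(-2)*(-4)) = -3 + (s + 16) = -3 + (16 + s) = 13 + s)
11052/L(47, C) + 32022/43341 = 11052/(13 + 47) + 32022/43341 = 11052/60 + 32022*(1/43341) = 11052*(1/60) + 10674/14447 = 921/5 + 10674/14447 = 13359057/72235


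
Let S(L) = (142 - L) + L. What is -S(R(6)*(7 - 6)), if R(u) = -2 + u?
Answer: -142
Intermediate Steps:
S(L) = 142
-S(R(6)*(7 - 6)) = -1*142 = -142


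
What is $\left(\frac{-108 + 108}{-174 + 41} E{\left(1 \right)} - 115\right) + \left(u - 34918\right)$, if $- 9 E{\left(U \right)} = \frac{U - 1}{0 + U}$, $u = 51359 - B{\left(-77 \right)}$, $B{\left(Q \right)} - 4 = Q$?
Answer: $16399$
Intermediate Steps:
$B{\left(Q \right)} = 4 + Q$
$u = 51432$ ($u = 51359 - \left(4 - 77\right) = 51359 - -73 = 51359 + 73 = 51432$)
$E{\left(U \right)} = - \frac{-1 + U}{9 U}$ ($E{\left(U \right)} = - \frac{\left(U - 1\right) \frac{1}{0 + U}}{9} = - \frac{\left(-1 + U\right) \frac{1}{U}}{9} = - \frac{\frac{1}{U} \left(-1 + U\right)}{9} = - \frac{-1 + U}{9 U}$)
$\left(\frac{-108 + 108}{-174 + 41} E{\left(1 \right)} - 115\right) + \left(u - 34918\right) = \left(\frac{-108 + 108}{-174 + 41} \frac{1 - 1}{9 \cdot 1} - 115\right) + \left(51432 - 34918\right) = \left(\frac{0}{-133} \cdot \frac{1}{9} \cdot 1 \left(1 - 1\right) - 115\right) + \left(51432 - 34918\right) = \left(0 \left(- \frac{1}{133}\right) \frac{1}{9} \cdot 1 \cdot 0 - 115\right) + 16514 = \left(0 \cdot 0 - 115\right) + 16514 = \left(0 - 115\right) + 16514 = -115 + 16514 = 16399$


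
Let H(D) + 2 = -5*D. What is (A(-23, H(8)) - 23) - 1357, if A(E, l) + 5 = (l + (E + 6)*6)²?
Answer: 19351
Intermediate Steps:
H(D) = -2 - 5*D
A(E, l) = -5 + (36 + l + 6*E)² (A(E, l) = -5 + (l + (E + 6)*6)² = -5 + (l + (6 + E)*6)² = -5 + (l + (36 + 6*E))² = -5 + (36 + l + 6*E)²)
(A(-23, H(8)) - 23) - 1357 = ((-5 + (36 + (-2 - 5*8) + 6*(-23))²) - 23) - 1357 = ((-5 + (36 + (-2 - 40) - 138)²) - 23) - 1357 = ((-5 + (36 - 42 - 138)²) - 23) - 1357 = ((-5 + (-144)²) - 23) - 1357 = ((-5 + 20736) - 23) - 1357 = (20731 - 23) - 1357 = 20708 - 1357 = 19351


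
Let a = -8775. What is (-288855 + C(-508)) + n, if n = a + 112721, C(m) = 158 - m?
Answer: -184243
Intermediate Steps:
n = 103946 (n = -8775 + 112721 = 103946)
(-288855 + C(-508)) + n = (-288855 + (158 - 1*(-508))) + 103946 = (-288855 + (158 + 508)) + 103946 = (-288855 + 666) + 103946 = -288189 + 103946 = -184243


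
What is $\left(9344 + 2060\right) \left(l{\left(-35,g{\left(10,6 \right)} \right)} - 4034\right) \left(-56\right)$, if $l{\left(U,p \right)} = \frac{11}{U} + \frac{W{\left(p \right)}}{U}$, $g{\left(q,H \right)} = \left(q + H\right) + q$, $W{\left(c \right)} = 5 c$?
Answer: $\frac{12893909792}{5} \approx 2.5788 \cdot 10^{9}$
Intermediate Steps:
$g{\left(q,H \right)} = H + 2 q$ ($g{\left(q,H \right)} = \left(H + q\right) + q = H + 2 q$)
$l{\left(U,p \right)} = \frac{11}{U} + \frac{5 p}{U}$
$\left(9344 + 2060\right) \left(l{\left(-35,g{\left(10,6 \right)} \right)} - 4034\right) \left(-56\right) = \left(9344 + 2060\right) \left(\frac{11 + 5 \left(6 + 2 \cdot 10\right)}{-35} - 4034\right) \left(-56\right) = 11404 \left(- \frac{11 + 5 \left(6 + 20\right)}{35} - 4034\right) \left(-56\right) = 11404 \left(- \frac{11 + 5 \cdot 26}{35} - 4034\right) \left(-56\right) = 11404 \left(- \frac{11 + 130}{35} - 4034\right) \left(-56\right) = 11404 \left(\left(- \frac{1}{35}\right) 141 - 4034\right) \left(-56\right) = 11404 \left(- \frac{141}{35} - 4034\right) \left(-56\right) = 11404 \left(- \frac{141331}{35}\right) \left(-56\right) = \left(- \frac{1611738724}{35}\right) \left(-56\right) = \frac{12893909792}{5}$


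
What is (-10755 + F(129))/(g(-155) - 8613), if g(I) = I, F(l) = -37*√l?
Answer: 10755/8768 + 37*√129/8768 ≈ 1.2745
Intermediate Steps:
(-10755 + F(129))/(g(-155) - 8613) = (-10755 - 37*√129)/(-155 - 8613) = (-10755 - 37*√129)/(-8768) = (-10755 - 37*√129)*(-1/8768) = 10755/8768 + 37*√129/8768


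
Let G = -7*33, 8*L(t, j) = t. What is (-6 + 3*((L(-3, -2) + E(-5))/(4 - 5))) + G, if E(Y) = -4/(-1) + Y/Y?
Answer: -2007/8 ≈ -250.88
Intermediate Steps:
L(t, j) = t/8
G = -231
E(Y) = 5 (E(Y) = -4*(-1) + 1 = 4 + 1 = 5)
(-6 + 3*((L(-3, -2) + E(-5))/(4 - 5))) + G = (-6 + 3*(((⅛)*(-3) + 5)/(4 - 5))) - 231 = (-6 + 3*((-3/8 + 5)/(-1))) - 231 = (-6 + 3*((37/8)*(-1))) - 231 = (-6 + 3*(-37/8)) - 231 = (-6 - 111/8) - 231 = -159/8 - 231 = -2007/8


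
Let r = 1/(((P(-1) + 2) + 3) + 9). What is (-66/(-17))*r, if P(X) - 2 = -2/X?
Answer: 11/51 ≈ 0.21569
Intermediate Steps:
P(X) = 2 - 2/X
r = 1/18 (r = 1/((((2 - 2/(-1)) + 2) + 3) + 9) = 1/((((2 - 2*(-1)) + 2) + 3) + 9) = 1/((((2 + 2) + 2) + 3) + 9) = 1/(((4 + 2) + 3) + 9) = 1/((6 + 3) + 9) = 1/(9 + 9) = 1/18 ≈ 0.055556)
(-66/(-17))*r = -66/(-17)*(1/18) = -66*(-1/17)*(1/18) = (66/17)*(1/18) = 11/51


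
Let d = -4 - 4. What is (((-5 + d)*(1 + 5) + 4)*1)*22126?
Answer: -1637324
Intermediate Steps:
d = -8
(((-5 + d)*(1 + 5) + 4)*1)*22126 = (((-5 - 8)*(1 + 5) + 4)*1)*22126 = ((-13*6 + 4)*1)*22126 = ((-78 + 4)*1)*22126 = -74*1*22126 = -74*22126 = -1637324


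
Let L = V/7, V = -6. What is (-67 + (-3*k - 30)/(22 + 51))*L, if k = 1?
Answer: 29544/511 ≈ 57.816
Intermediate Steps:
L = -6/7 ≈ -0.85714
(-67 + (-3*k - 30)/(22 + 51))*L = (-67 + (-3*1 - 30)/(22 + 51))*(-6/7) = (-67 + (-3 - 30)/73)*(-6/7) = (-67 - 33*1/73)*(-6/7) = (-67 - 33/73)*(-6/7) = -4924/73*(-6/7) = 29544/511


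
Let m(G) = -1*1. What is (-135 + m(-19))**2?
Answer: 18496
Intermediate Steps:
m(G) = -1
(-135 + m(-19))**2 = (-135 - 1)**2 = (-136)**2 = 18496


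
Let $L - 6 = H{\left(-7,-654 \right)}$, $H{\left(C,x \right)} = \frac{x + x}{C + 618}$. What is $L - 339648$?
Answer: $- \frac{207522570}{611} \approx -3.3964 \cdot 10^{5}$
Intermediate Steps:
$H{\left(C,x \right)} = \frac{2 x}{618 + C}$
$L = \frac{2358}{611}$ ($L = 6 + 2 \left(-654\right) \frac{1}{618 - 7} = 6 + 2 \left(-654\right) \frac{1}{611} = 6 - \frac{1308}{611} = \frac{2358}{611} \approx 3.8592$)
$L - 339648 = \frac{2358}{611} - 339648 = - \frac{207522570}{611}$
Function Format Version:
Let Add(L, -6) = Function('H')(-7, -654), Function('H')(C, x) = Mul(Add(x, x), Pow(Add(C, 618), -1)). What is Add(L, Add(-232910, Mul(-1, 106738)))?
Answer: Rational(-207522570, 611) ≈ -3.3964e+5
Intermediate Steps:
Function('H')(C, x) = Mul(2, x, Pow(Add(618, C), -1)) (Function('H')(C, x) = Mul(Mul(2, x), Pow(Add(618, C), -1)) = Mul(2, x, Pow(Add(618, C), -1)))
L = Rational(2358, 611) (L = Add(6, Mul(2, -654, Pow(Add(618, -7), -1))) = Add(6, Mul(2, -654, Pow(611, -1))) = Add(6, Mul(2, -654, Rational(1, 611))) = Add(6, Rational(-1308, 611)) = Rational(2358, 611) ≈ 3.8592)
Add(L, Add(-232910, Mul(-1, 106738))) = Add(Rational(2358, 611), Add(-232910, Mul(-1, 106738))) = Add(Rational(2358, 611), Add(-232910, -106738)) = Add(Rational(2358, 611), -339648) = Rational(-207522570, 611)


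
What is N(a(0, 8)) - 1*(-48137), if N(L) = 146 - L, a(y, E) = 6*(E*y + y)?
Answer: 48283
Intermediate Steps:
a(y, E) = 6*y + 6*E*y (a(y, E) = 6*(y + E*y) = 6*y + 6*E*y)
N(a(0, 8)) - 1*(-48137) = (146 - 6*0*(1 + 8)) - 1*(-48137) = (146 - 6*0*9) + 48137 = (146 - 1*0) + 48137 = (146 + 0) + 48137 = 146 + 48137 = 48283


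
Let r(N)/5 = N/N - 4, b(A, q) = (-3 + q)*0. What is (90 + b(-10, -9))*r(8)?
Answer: -1350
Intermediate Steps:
b(A, q) = 0
r(N) = -15 (r(N) = 5*(N/N - 4) = 5*(1 - 4) = 5*(-3) = -15)
(90 + b(-10, -9))*r(8) = (90 + 0)*(-15) = 90*(-15) = -1350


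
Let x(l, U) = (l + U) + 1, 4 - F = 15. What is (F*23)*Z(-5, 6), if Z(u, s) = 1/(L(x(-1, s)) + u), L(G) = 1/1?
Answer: 253/4 ≈ 63.250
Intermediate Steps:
F = -11 (F = 4 - 1*15 = 4 - 15 = -11)
x(l, U) = 1 + U + l (x(l, U) = (U + l) + 1 = 1 + U + l)
L(G) = 1
Z(u, s) = 1/(1 + u)
(F*23)*Z(-5, 6) = (-11*23)/(1 - 5) = -253/(-4) = -253*(-¼) = 253/4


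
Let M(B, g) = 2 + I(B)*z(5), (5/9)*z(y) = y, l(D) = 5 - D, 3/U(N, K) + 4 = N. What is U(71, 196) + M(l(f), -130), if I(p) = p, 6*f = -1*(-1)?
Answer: 6103/134 ≈ 45.545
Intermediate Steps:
f = ⅙ (f = (-1*(-1))/6 = (⅙)*1 = ⅙ ≈ 0.16667)
U(N, K) = 3/(-4 + N)
z(y) = 9*y/5
M(B, g) = 2 + 9*B (M(B, g) = 2 + B*((9/5)*5) = 2 + B*9 = 2 + 9*B)
U(71, 196) + M(l(f), -130) = 3/(-4 + 71) + (2 + 9*(5 - 1*⅙)) = 3/67 + (2 + 9*(5 - ⅙)) = 3*(1/67) + (2 + 9*(29/6)) = 3/67 + (2 + 87/2) = 3/67 + 91/2 = 6103/134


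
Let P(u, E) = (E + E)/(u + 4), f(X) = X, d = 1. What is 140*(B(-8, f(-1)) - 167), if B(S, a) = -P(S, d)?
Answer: -23310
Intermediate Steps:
P(u, E) = 2*E/(4 + u) (P(u, E) = (2*E)/(4 + u) = 2*E/(4 + u))
B(S, a) = -2/(4 + S)
140*(B(-8, f(-1)) - 167) = 140*(-2/(4 - 8) - 167) = 140*(-2/(-4) - 167) = 140*(-2*(-¼) - 167) = 140*(½ - 167) = 140*(-333/2) = -23310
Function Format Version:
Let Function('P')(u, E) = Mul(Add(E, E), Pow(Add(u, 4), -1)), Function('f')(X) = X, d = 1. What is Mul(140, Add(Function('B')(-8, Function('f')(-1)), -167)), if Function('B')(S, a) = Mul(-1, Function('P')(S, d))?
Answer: -23310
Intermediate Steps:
Function('P')(u, E) = Mul(2, E, Pow(Add(4, u), -1)) (Function('P')(u, E) = Mul(Mul(2, E), Pow(Add(4, u), -1)) = Mul(2, E, Pow(Add(4, u), -1)))
Function('B')(S, a) = Mul(-2, Pow(Add(4, S), -1)) (Function('B')(S, a) = Mul(-1, Mul(2, 1, Pow(Add(4, S), -1))) = Mul(-1, Mul(2, Pow(Add(4, S), -1))) = Mul(-2, Pow(Add(4, S), -1)))
Mul(140, Add(Function('B')(-8, Function('f')(-1)), -167)) = Mul(140, Add(Mul(-2, Pow(Add(4, -8), -1)), -167)) = Mul(140, Add(Mul(-2, Pow(-4, -1)), -167)) = Mul(140, Add(Mul(-2, Rational(-1, 4)), -167)) = Mul(140, Add(Rational(1, 2), -167)) = Mul(140, Rational(-333, 2)) = -23310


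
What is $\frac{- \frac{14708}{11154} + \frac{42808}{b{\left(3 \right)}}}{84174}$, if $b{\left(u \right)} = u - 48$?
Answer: $- \frac{39845191}{3520787985} \approx -0.011317$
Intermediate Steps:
$b{\left(u \right)} = -48 + u$
$\frac{- \frac{14708}{11154} + \frac{42808}{b{\left(3 \right)}}}{84174} = \frac{- \frac{14708}{11154} + \frac{42808}{-48 + 3}}{84174} = \left(\left(-14708\right) \frac{1}{11154} + \frac{42808}{-45}\right) \frac{1}{84174} = \left(- \frac{7354}{5577} + 42808 \left(- \frac{1}{45}\right)\right) \frac{1}{84174} = \left(- \frac{7354}{5577} - \frac{42808}{45}\right) \frac{1}{84174} = \left(- \frac{79690382}{83655}\right) \frac{1}{84174} = - \frac{39845191}{3520787985}$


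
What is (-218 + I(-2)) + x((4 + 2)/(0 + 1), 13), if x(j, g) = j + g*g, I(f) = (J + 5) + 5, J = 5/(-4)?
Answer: -137/4 ≈ -34.250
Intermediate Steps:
J = -5/4 (J = 5*(-¼) = -5/4 ≈ -1.2500)
I(f) = 35/4 (I(f) = (-5/4 + 5) + 5 = 15/4 + 5 = 35/4)
x(j, g) = j + g²
(-218 + I(-2)) + x((4 + 2)/(0 + 1), 13) = (-218 + 35/4) + ((4 + 2)/(0 + 1) + 13²) = -837/4 + (6/1 + 169) = -837/4 + (6*1 + 169) = -837/4 + (6 + 169) = -837/4 + 175 = -137/4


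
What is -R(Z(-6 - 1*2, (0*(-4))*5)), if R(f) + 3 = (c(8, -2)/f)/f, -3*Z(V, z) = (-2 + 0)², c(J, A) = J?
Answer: -3/2 ≈ -1.5000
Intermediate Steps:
Z(V, z) = -4/3 (Z(V, z) = -(-2 + 0)²/3 = -⅓*(-2)² = -⅓*4 = -4/3)
R(f) = -3 + 8/f² (R(f) = -3 + (8/f)/f = -3 + 8/f²)
-R(Z(-6 - 1*2, (0*(-4))*5)) = -(-3 + 8/(-4/3)²) = -(-3 + 8*(9/16)) = -(-3 + 9/2) = -1*3/2 = -3/2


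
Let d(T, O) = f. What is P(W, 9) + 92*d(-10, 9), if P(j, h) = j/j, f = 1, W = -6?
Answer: 93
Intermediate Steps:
P(j, h) = 1
d(T, O) = 1
P(W, 9) + 92*d(-10, 9) = 1 + 92*1 = 1 + 92 = 93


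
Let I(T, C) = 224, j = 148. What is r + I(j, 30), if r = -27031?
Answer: -26807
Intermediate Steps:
r + I(j, 30) = -27031 + 224 = -26807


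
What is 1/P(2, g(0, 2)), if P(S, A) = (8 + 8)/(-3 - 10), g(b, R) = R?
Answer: -13/16 ≈ -0.81250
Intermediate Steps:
P(S, A) = -16/13 (P(S, A) = 16/(-13) = 16*(-1/13) = -16/13)
1/P(2, g(0, 2)) = 1/(-16/13) = -13/16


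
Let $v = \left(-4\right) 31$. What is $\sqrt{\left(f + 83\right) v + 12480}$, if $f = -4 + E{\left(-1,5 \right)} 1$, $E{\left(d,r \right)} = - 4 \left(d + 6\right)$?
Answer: $2 \sqrt{1291} \approx 71.861$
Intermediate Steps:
$E{\left(d,r \right)} = -24 - 4 d$ ($E{\left(d,r \right)} = - 4 \left(6 + d\right) = -24 - 4 d$)
$f = -24$ ($f = -4 + \left(-24 - -4\right) 1 = -4 + \left(-24 + 4\right) 1 = -4 - 20 = -24$)
$v = -124$
$\sqrt{\left(f + 83\right) v + 12480} = \sqrt{\left(-24 + 83\right) \left(-124\right) + 12480} = \sqrt{59 \left(-124\right) + 12480} = \sqrt{-7316 + 12480} = \sqrt{5164} = 2 \sqrt{1291}$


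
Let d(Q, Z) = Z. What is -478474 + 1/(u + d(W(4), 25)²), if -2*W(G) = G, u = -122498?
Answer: -58313061803/121873 ≈ -4.7847e+5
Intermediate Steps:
W(G) = -G/2
-478474 + 1/(u + d(W(4), 25)²) = -478474 + 1/(-122498 + 25²) = -478474 + 1/(-122498 + 625) = -478474 + 1/(-121873) = -478474 - 1/121873 = -58313061803/121873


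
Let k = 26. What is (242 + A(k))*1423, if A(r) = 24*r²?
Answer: 23431118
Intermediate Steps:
(242 + A(k))*1423 = (242 + 24*26²)*1423 = (242 + 24*676)*1423 = (242 + 16224)*1423 = 16466*1423 = 23431118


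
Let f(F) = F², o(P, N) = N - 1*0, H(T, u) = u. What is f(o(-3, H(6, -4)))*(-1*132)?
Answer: -2112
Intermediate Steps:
o(P, N) = N (o(P, N) = N + 0 = N)
f(o(-3, H(6, -4)))*(-1*132) = (-4)²*(-1*132) = 16*(-132) = -2112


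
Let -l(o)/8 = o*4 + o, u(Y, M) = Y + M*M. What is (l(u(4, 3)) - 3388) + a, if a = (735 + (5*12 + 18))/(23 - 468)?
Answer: -1739873/445 ≈ -3909.8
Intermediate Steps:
u(Y, M) = Y + M²
l(o) = -40*o (l(o) = -8*(o*4 + o) = -8*(4*o + o) = -40*o)
a = -813/445 (a = (735 + (60 + 18))/(-445) = (735 + 78)*(-1/445) = 813*(-1/445) = -813/445 ≈ -1.8270)
(l(u(4, 3)) - 3388) + a = (-40*(4 + 3²) - 3388) - 813/445 = (-40*(4 + 9) - 3388) - 813/445 = (-40*13 - 3388) - 813/445 = (-520 - 3388) - 813/445 = -3908 - 813/445 = -1739873/445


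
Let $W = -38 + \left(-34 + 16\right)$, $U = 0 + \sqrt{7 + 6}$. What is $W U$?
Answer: $- 56 \sqrt{13} \approx -201.91$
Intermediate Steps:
$U = \sqrt{13}$ ($U = 0 + \sqrt{13} = \sqrt{13} \approx 3.6056$)
$W = -56$ ($W = -38 - 18 = -56$)
$W U = - 56 \sqrt{13}$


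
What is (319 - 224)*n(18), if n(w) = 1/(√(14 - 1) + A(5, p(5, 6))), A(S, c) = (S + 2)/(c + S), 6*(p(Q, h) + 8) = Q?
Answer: 51870/433 + 16055*√13/433 ≈ 253.48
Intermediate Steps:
p(Q, h) = -8 + Q/6
A(S, c) = (2 + S)/(S + c)
n(w) = 1/(-42/13 + √13) (n(w) = 1/(√(14 - 1) + (2 + 5)/(5 + (-8 + (⅙)*5))) = 1/(√13 + 7/(5 + (-8 + ⅚))) = 1/(√13 + 7/(5 - 43/6)) = 1/(√13 + 7/(-13/6)) = 1/(√13 - 6/13*7) = 1/(√13 - 42/13) = 1/(-42/13 + √13))
(319 - 224)*n(18) = (319 - 224)*(546/433 + 169*√13/433) = 95*(546/433 + 169*√13/433) = 51870/433 + 16055*√13/433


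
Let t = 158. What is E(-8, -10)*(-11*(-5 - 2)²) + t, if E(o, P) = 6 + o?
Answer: 1236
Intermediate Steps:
E(-8, -10)*(-11*(-5 - 2)²) + t = (6 - 8)*(-11*(-5 - 2)²) + 158 = -(-22)*(-7)² + 158 = -(-22)*49 + 158 = -2*(-539) + 158 = 1078 + 158 = 1236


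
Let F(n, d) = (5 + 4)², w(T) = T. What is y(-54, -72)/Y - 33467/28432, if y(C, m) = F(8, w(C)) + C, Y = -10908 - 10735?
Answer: -725093945/615353776 ≈ -1.1783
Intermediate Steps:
Y = -21643
F(n, d) = 81 (F(n, d) = 9² = 81)
y(C, m) = 81 + C
y(-54, -72)/Y - 33467/28432 = (81 - 54)/(-21643) - 33467/28432 = 27*(-1/21643) - 33467*1/28432 = -27/21643 - 33467/28432 = -725093945/615353776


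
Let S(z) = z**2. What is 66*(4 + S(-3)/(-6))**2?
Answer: 825/2 ≈ 412.50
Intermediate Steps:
66*(4 + S(-3)/(-6))**2 = 66*(4 + (-3)**2/(-6))**2 = 66*(4 + 9*(-1/6))**2 = 66*(4 - 3/2)**2 = 66*(5/2)**2 = 66*(25/4) = 825/2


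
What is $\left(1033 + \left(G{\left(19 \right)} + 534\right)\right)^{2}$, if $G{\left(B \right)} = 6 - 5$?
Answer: $2458624$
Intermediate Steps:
$G{\left(B \right)} = 1$ ($G{\left(B \right)} = 6 - 5 = 1$)
$\left(1033 + \left(G{\left(19 \right)} + 534\right)\right)^{2} = \left(1033 + \left(1 + 534\right)\right)^{2} = \left(1033 + 535\right)^{2} = 1568^{2} = 2458624$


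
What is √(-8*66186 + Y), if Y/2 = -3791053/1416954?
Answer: I*√5423953312623417/101211 ≈ 727.66*I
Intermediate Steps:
Y = -541579/101211 (Y = 2*(-3791053/1416954) = 2*(-3791053*1/1416954) = 2*(-541579/202422) = -541579/101211 ≈ -5.3510)
√(-8*66186 + Y) = √(-8*66186 - 541579/101211) = √(-529488 - 541579/101211) = √(-53590551547/101211) = I*√5423953312623417/101211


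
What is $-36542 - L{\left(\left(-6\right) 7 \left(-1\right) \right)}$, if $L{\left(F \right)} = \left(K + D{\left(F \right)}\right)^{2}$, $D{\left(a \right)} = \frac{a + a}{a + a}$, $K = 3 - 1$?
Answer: $-36551$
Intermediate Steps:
$K = 2$
$D{\left(a \right)} = 1$ ($D{\left(a \right)} = \frac{2 a}{2 a} = 2 a \frac{1}{2 a} = 1$)
$L{\left(F \right)} = 9$ ($L{\left(F \right)} = \left(2 + 1\right)^{2} = 3^{2} = 9$)
$-36542 - L{\left(\left(-6\right) 7 \left(-1\right) \right)} = -36542 - 9 = -36551$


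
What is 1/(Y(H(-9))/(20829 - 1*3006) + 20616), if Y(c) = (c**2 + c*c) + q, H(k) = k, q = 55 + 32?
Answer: 5941/122479739 ≈ 4.8506e-5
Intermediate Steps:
q = 87
Y(c) = 87 + 2*c**2 (Y(c) = (c**2 + c*c) + 87 = (c**2 + c**2) + 87 = 2*c**2 + 87 = 87 + 2*c**2)
1/(Y(H(-9))/(20829 - 1*3006) + 20616) = 1/((87 + 2*(-9)**2)/(20829 - 1*3006) + 20616) = 1/((87 + 2*81)/(20829 - 3006) + 20616) = 1/((87 + 162)/17823 + 20616) = 1/(249*(1/17823) + 20616) = 1/(83/5941 + 20616) = 1/(122479739/5941) = 5941/122479739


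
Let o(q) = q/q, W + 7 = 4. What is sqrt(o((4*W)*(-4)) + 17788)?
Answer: sqrt(17789) ≈ 133.38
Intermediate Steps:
W = -3 (W = -7 + 4 = -3)
o(q) = 1
sqrt(o((4*W)*(-4)) + 17788) = sqrt(1 + 17788) = sqrt(17789)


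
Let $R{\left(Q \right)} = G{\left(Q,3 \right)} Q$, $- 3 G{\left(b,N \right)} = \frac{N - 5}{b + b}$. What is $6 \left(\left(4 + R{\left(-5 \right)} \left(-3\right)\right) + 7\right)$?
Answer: $60$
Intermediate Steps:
$G{\left(b,N \right)} = - \frac{-5 + N}{6 b}$ ($G{\left(b,N \right)} = - \frac{\left(N - 5\right) \frac{1}{b + b}}{3} = - \frac{\left(-5 + N\right) \frac{1}{2 b}}{3} = - \frac{\frac{1}{2} \frac{1}{b} \left(-5 + N\right)}{3} = - \frac{-5 + N}{6 b}$)
$R{\left(Q \right)} = \frac{1}{3}$ ($R{\left(Q \right)} = \frac{5 - 3}{6 Q} Q = \frac{1}{6} \frac{1}{Q} 2 Q = \frac{1}{3 Q} Q = \frac{1}{3}$)
$6 \left(\left(4 + R{\left(-5 \right)} \left(-3\right)\right) + 7\right) = 6 \left(\left(4 + \frac{1}{3} \left(-3\right)\right) + 7\right) = 6 \left(\left(4 - 1\right) + 7\right) = 6 \left(3 + 7\right) = 6 \cdot 10 = 60$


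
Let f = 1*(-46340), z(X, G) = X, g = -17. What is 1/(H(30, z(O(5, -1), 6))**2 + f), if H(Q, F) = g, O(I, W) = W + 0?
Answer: -1/46051 ≈ -2.1715e-5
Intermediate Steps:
O(I, W) = W
f = -46340
H(Q, F) = -17
1/(H(30, z(O(5, -1), 6))**2 + f) = 1/((-17)**2 - 46340) = 1/(289 - 46340) = 1/(-46051) = -1/46051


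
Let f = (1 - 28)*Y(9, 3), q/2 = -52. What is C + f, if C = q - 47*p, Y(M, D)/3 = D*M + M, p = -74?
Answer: 458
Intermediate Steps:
q = -104 (q = 2*(-52) = -104)
Y(M, D) = 3*M + 3*D*M (Y(M, D) = 3*(D*M + M) = 3*(M + D*M) = 3*M + 3*D*M)
C = 3374 (C = -104 - 47*(-74) = -104 + 3478 = 3374)
f = -2916 (f = (1 - 28)*(3*9*(1 + 3)) = -81*9*4 = -27*108 = -2916)
C + f = 3374 - 2916 = 458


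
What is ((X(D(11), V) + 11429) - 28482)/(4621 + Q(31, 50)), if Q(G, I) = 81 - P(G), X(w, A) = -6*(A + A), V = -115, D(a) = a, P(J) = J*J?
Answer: -15673/3741 ≈ -4.1895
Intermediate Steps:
P(J) = J²
X(w, A) = -12*A
Q(G, I) = 81 - G²
((X(D(11), V) + 11429) - 28482)/(4621 + Q(31, 50)) = ((-12*(-115) + 11429) - 28482)/(4621 + (81 - 1*31²)) = ((1380 + 11429) - 28482)/(4621 + (81 - 1*961)) = (12809 - 28482)/(4621 + (81 - 961)) = -15673/(4621 - 880) = -15673/3741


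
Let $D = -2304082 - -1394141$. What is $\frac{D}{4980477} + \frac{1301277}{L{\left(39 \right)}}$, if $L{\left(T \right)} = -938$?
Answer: $- \frac{6481833693787}{4671687426} \approx -1387.5$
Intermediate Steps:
$D = -909941$ ($D = -2304082 + 1394141 = -909941$)
$\frac{D}{4980477} + \frac{1301277}{L{\left(39 \right)}} = - \frac{909941}{4980477} + \frac{1301277}{-938} = \left(-909941\right) \frac{1}{4980477} + 1301277 \left(- \frac{1}{938}\right) = - \frac{909941}{4980477} - \frac{1301277}{938} = - \frac{6481833693787}{4671687426}$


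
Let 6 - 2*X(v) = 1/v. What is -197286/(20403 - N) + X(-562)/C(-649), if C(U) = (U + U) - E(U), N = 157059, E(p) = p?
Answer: 5977269227/4153636344 ≈ 1.4390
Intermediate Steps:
X(v) = 3 - 1/(2*v)
C(U) = U (C(U) = (U + U) - U = 2*U - U = U)
-197286/(20403 - N) + X(-562)/C(-649) = -197286/(20403 - 1*157059) + (3 - 1/2/(-562))/(-649) = -197286/(20403 - 157059) + (3 - 1/2*(-1/562))*(-1/649) = -197286/(-136656) + (3 + 1/1124)*(-1/649) = -197286*(-1/136656) + (3373/1124)*(-1/649) = 32881/22776 - 3373/729476 = 5977269227/4153636344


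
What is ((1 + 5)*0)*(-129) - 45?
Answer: -45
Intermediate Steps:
((1 + 5)*0)*(-129) - 45 = (6*0)*(-129) - 45 = 0*(-129) - 45 = 0 - 45 = -45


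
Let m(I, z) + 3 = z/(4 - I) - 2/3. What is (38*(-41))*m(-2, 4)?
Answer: 4674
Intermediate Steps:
m(I, z) = -11/3 + z/(4 - I) (m(I, z) = -3 + (z/(4 - I) - 2/3) = -3 + (-2/3 + z/(4 - I)) = -11/3 + z/(4 - I))
(38*(-41))*m(-2, 4) = (38*(-41))*((44 - 11*(-2) - 3*4)/(3*(-4 - 2))) = -1558*(44 + 22 - 12)/(3*(-6)) = -1558*(-1)*54/(3*6) = -1558*(-3) = 4674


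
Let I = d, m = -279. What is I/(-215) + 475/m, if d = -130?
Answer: -13171/11997 ≈ -1.0979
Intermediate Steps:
I = -130
I/(-215) + 475/m = -130/(-215) + 475/(-279) = -130*(-1/215) + 475*(-1/279) = 26/43 - 475/279 = -13171/11997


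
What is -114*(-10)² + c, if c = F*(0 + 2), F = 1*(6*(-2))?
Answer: -11424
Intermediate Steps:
F = -12 (F = 1*(-12) = -12)
c = -24 (c = -12*(0 + 2) = -12*2 = -24)
-114*(-10)² + c = -114*(-10)² - 24 = -114*100 - 24 = -11400 - 24 = -11424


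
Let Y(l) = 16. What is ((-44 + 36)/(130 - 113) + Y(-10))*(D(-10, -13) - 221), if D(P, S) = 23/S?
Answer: -764544/221 ≈ -3459.5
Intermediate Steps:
((-44 + 36)/(130 - 113) + Y(-10))*(D(-10, -13) - 221) = ((-44 + 36)/(130 - 113) + 16)*(23/(-13) - 221) = (-8/17 + 16)*(23*(-1/13) - 221) = (-8*1/17 + 16)*(-23/13 - 221) = (-8/17 + 16)*(-2896/13) = (264/17)*(-2896/13) = -764544/221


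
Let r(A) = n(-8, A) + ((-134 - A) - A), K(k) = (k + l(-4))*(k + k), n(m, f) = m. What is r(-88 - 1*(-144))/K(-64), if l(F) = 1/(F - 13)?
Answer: -2159/69696 ≈ -0.030977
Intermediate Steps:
l(F) = 1/(-13 + F)
K(k) = 2*k*(-1/17 + k) (K(k) = (k + 1/(-13 - 4))*(k + k) = (k + 1/(-17))*(2*k) = (k - 1/17)*(2*k) = (-1/17 + k)*(2*k) = 2*k*(-1/17 + k))
r(A) = -142 - 2*A (r(A) = -8 + ((-134 - A) - A) = -8 + (-134 - 2*A) = -142 - 2*A)
r(-88 - 1*(-144))/K(-64) = (-142 - 2*(-88 - 1*(-144)))/(((2/17)*(-64)*(-1 + 17*(-64)))) = (-142 - 2*(-88 + 144))/(((2/17)*(-64)*(-1 - 1088))) = (-142 - 2*56)/(((2/17)*(-64)*(-1089))) = (-142 - 112)/(139392/17) = -254*17/139392 = -2159/69696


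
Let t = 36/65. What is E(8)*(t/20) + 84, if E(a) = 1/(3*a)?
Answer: 218403/2600 ≈ 84.001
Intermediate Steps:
E(a) = 1/(3*a)
t = 36/65 (t = 36*(1/65) = 36/65 ≈ 0.55385)
E(8)*(t/20) + 84 = ((1/3)/8)*((36/65)/20) + 84 = ((1/3)*(1/8))*((36/65)*(1/20)) + 84 = (1/24)*(9/325) + 84 = 3/2600 + 84 = 218403/2600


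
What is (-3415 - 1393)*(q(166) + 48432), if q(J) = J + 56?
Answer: -233928432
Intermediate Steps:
q(J) = 56 + J
(-3415 - 1393)*(q(166) + 48432) = (-3415 - 1393)*((56 + 166) + 48432) = -4808*(222 + 48432) = -4808*48654 = -233928432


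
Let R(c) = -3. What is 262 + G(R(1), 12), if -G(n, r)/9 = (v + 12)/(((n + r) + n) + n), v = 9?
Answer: 199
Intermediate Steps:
G(n, r) = -189/(r + 3*n) (G(n, r) = -9*(9 + 12)/(((n + r) + n) + n) = -189/((r + 2*n) + n) = -189/(r + 3*n))
262 + G(R(1), 12) = 262 - 189/(12 + 3*(-3)) = 262 - 189/(12 - 9) = 262 - 189/3 = 262 - 189*⅓ = 262 - 63 = 199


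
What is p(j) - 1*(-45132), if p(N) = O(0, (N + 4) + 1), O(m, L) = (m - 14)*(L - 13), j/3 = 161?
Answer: 38482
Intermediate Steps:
j = 483 (j = 3*161 = 483)
O(m, L) = (-14 + m)*(-13 + L)
p(N) = 112 - 14*N (p(N) = 182 - 14*((N + 4) + 1) - 13*0 + ((N + 4) + 1)*0 = 182 - 14*((4 + N) + 1) + 0 + ((4 + N) + 1)*0 = 182 - 14*(5 + N) + 0 + (5 + N)*0 = 182 + (-70 - 14*N) + 0 + 0 = 112 - 14*N)
p(j) - 1*(-45132) = (112 - 14*483) - 1*(-45132) = (112 - 6762) + 45132 = -6650 + 45132 = 38482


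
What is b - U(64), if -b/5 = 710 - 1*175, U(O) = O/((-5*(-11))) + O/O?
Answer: -147244/55 ≈ -2677.2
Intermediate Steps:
U(O) = 1 + O/55 (U(O) = O/55 + 1 = 1 + O/55)
b = -2675 (b = -5*(710 - 1*175) = -5*(710 - 175) = -5*535 = -2675)
b - U(64) = -2675 - (1 + (1/55)*64) = -2675 - (1 + 64/55) = -2675 - 1*119/55 = -2675 - 119/55 = -147244/55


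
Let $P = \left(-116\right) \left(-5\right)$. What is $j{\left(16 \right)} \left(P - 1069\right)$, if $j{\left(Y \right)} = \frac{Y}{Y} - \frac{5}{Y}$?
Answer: $- \frac{5379}{16} \approx -336.19$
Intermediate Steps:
$P = 580$
$j{\left(Y \right)} = 1 - \frac{5}{Y}$
$j{\left(16 \right)} \left(P - 1069\right) = \frac{-5 + 16}{16} \left(580 - 1069\right) = \frac{1}{16} \cdot 11 \left(-489\right) = \frac{11}{16} \left(-489\right) = - \frac{5379}{16}$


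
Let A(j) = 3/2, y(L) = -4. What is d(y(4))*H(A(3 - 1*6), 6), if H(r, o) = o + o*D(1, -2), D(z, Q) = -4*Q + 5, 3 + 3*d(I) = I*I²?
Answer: -1876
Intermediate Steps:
d(I) = -1 + I³/3 (d(I) = -1 + (I*I²)/3 = -1 + I³/3)
D(z, Q) = 5 - 4*Q
A(j) = 3/2 (A(j) = 3*(½) = 3/2)
H(r, o) = 14*o (H(r, o) = o + o*(5 - 4*(-2)) = o + o*(5 + 8) = o + o*13 = o + 13*o = 14*o)
d(y(4))*H(A(3 - 1*6), 6) = (-1 + (⅓)*(-4)³)*(14*6) = (-1 + (⅓)*(-64))*84 = (-1 - 64/3)*84 = -67/3*84 = -1876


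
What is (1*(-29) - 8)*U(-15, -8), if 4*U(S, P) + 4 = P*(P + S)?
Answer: -1665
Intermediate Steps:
U(S, P) = -1 + P*(P + S)/4 (U(S, P) = -1 + (P*(P + S))/4 = -1 + P*(P + S)/4)
(1*(-29) - 8)*U(-15, -8) = (1*(-29) - 8)*(-1 + (¼)*(-8)² + (¼)*(-8)*(-15)) = (-29 - 8)*(-1 + (¼)*64 + 30) = -37*(-1 + 16 + 30) = -37*45 = -1665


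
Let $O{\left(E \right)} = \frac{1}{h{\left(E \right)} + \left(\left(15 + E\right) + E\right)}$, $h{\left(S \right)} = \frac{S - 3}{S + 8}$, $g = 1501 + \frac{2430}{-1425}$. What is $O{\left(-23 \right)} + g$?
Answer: $\frac{62526662}{41705} \approx 1499.3$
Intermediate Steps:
$g = \frac{142433}{95}$ ($g = 1501 + 2430 \left(- \frac{1}{1425}\right) = 1501 - \frac{162}{95} = \frac{142433}{95} \approx 1499.3$)
$h{\left(S \right)} = \frac{-3 + S}{8 + S}$
$O{\left(E \right)} = \frac{1}{15 + 2 E + \frac{-3 + E}{8 + E}}$ ($O{\left(E \right)} = \frac{1}{\frac{-3 + E}{8 + E} + \left(\left(15 + E\right) + E\right)} = \frac{1}{\frac{-3 + E}{8 + E} + \left(15 + 2 E\right)} = \frac{1}{15 + 2 E + \frac{-3 + E}{8 + E}}$)
$O{\left(-23 \right)} + g = \frac{8 - 23}{117 + 2 \left(-23\right)^{2} + 32 \left(-23\right)} + \frac{142433}{95} = \frac{1}{117 + 2 \cdot 529 - 736} \left(-15\right) + \frac{142433}{95} = \frac{1}{117 + 1058 - 736} \left(-15\right) + \frac{142433}{95} = \frac{1}{439} \left(-15\right) + \frac{142433}{95} = - \frac{15}{439} + \frac{142433}{95} = \frac{62526662}{41705}$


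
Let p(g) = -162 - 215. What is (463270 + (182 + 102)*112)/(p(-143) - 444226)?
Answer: -165026/148201 ≈ -1.1135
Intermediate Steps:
p(g) = -377
(463270 + (182 + 102)*112)/(p(-143) - 444226) = (463270 + (182 + 102)*112)/(-377 - 444226) = (463270 + 284*112)/(-444603) = (463270 + 31808)*(-1/444603) = 495078*(-1/444603) = -165026/148201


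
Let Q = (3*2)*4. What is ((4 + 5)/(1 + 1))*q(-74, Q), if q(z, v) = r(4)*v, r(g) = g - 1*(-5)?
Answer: 972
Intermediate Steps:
r(g) = 5 + g (r(g) = g + 5 = 5 + g)
Q = 24 (Q = 6*4 = 24)
q(z, v) = 9*v (q(z, v) = (5 + 4)*v = 9*v)
((4 + 5)/(1 + 1))*q(-74, Q) = ((4 + 5)/(1 + 1))*(9*24) = (9/2)*216 = 972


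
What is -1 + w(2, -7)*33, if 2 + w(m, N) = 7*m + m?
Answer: 461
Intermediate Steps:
w(m, N) = -2 + 8*m (w(m, N) = -2 + (7*m + m) = -2 + 8*m)
-1 + w(2, -7)*33 = -1 + (-2 + 8*2)*33 = -1 + (-2 + 16)*33 = -1 + 14*33 = -1 + 462 = 461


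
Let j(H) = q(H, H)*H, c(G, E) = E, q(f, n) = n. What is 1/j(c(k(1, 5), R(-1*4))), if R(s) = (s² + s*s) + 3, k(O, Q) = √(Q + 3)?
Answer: 1/1225 ≈ 0.00081633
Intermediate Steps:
k(O, Q) = √(3 + Q)
R(s) = 3 + 2*s² (R(s) = (s² + s²) + 3 = 2*s² + 3 = 3 + 2*s²)
j(H) = H² (j(H) = H*H = H²)
1/j(c(k(1, 5), R(-1*4))) = 1/((3 + 2*(-1*4)²)²) = 1/((3 + 2*(-4)²)²) = 1/((3 + 2*16)²) = 1/((3 + 32)²) = 1/(35²) = 1/1225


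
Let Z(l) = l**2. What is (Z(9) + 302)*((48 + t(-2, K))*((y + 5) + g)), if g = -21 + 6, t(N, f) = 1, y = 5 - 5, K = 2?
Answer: -187670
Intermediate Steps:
y = 0
g = -15
(Z(9) + 302)*((48 + t(-2, K))*((y + 5) + g)) = (9**2 + 302)*((48 + 1)*((0 + 5) - 15)) = (81 + 302)*(49*(5 - 15)) = 383*(49*(-10)) = 383*(-490) = -187670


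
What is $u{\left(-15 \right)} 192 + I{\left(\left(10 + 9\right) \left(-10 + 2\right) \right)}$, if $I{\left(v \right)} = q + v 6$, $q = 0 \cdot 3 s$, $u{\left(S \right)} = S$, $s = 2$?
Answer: $-3792$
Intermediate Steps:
$q = 0$ ($q = 0 \cdot 3 \cdot 2 = 0 \cdot 2 = 0$)
$I{\left(v \right)} = 6 v$ ($I{\left(v \right)} = 0 + v 6 = 0 + 6 v = 6 v$)
$u{\left(-15 \right)} 192 + I{\left(\left(10 + 9\right) \left(-10 + 2\right) \right)} = \left(-15\right) 192 + 6 \left(10 + 9\right) \left(-10 + 2\right) = -2880 + 6 \cdot 19 \left(-8\right) = -2880 + 6 \left(-152\right) = -2880 - 912 = -3792$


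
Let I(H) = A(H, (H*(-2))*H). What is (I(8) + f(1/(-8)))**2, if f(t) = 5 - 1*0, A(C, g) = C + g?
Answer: 13225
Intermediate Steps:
f(t) = 5 (f(t) = 5 + 0 = 5)
I(H) = H - 2*H**2 (I(H) = H + (H*(-2))*H = H + (-2*H)*H = H - 2*H**2)
(I(8) + f(1/(-8)))**2 = (8*(1 - 2*8) + 5)**2 = (8*(1 - 16) + 5)**2 = (8*(-15) + 5)**2 = (-120 + 5)**2 = (-115)**2 = 13225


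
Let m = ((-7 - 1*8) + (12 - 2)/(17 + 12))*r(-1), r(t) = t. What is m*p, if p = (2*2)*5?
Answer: 8500/29 ≈ 293.10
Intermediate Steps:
p = 20 (p = 4*5 = 20)
m = 425/29 (m = ((-7 - 1*8) + (12 - 2)/(17 + 12))*(-1) = ((-7 - 8) + 10/29)*(-1) = (-15 + 10*(1/29))*(-1) = (-15 + 10/29)*(-1) = -425/29*(-1) = 425/29 ≈ 14.655)
m*p = (425/29)*20 = 8500/29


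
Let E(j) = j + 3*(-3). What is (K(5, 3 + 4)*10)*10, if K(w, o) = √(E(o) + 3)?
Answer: 100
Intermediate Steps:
E(j) = -9 + j (E(j) = j - 9 = -9 + j)
K(w, o) = √(-6 + o) (K(w, o) = √((-9 + o) + 3) = √(-6 + o))
(K(5, 3 + 4)*10)*10 = (√(-6 + (3 + 4))*10)*10 = (√(-6 + 7)*10)*10 = (√1*10)*10 = (1*10)*10 = 10*10 = 100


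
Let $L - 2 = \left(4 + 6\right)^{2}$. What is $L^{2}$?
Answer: $10404$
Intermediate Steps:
$L = 102$ ($L = 2 + \left(4 + 6\right)^{2} = 2 + 10^{2} = 2 + 100 = 102$)
$L^{2} = 102^{2} = 10404$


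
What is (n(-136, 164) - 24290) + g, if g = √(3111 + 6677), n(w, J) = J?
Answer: -24126 + 2*√2447 ≈ -24027.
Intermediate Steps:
g = 2*√2447 (g = √9788 = 2*√2447 ≈ 98.934)
(n(-136, 164) - 24290) + g = (164 - 24290) + 2*√2447 = -24126 + 2*√2447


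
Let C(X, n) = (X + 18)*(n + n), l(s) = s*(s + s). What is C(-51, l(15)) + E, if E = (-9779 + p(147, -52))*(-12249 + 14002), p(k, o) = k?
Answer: -16914596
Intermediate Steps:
E = -16884896 (E = (-9779 + 147)*(-12249 + 14002) = -9632*1753 = -16884896)
l(s) = 2*s**2 (l(s) = s*(2*s) = 2*s**2)
C(X, n) = 2*n*(18 + X) (C(X, n) = (18 + X)*(2*n) = 2*n*(18 + X))
C(-51, l(15)) + E = 2*(2*15**2)*(18 - 51) - 16884896 = 2*(2*225)*(-33) - 16884896 = 2*450*(-33) - 16884896 = -29700 - 16884896 = -16914596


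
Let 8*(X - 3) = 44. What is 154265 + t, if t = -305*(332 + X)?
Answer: 100825/2 ≈ 50413.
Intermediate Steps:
X = 17/2 (X = 3 + (⅛)*44 = 3 + 11/2 = 17/2 ≈ 8.5000)
t = -207705/2 (t = -305*(332 + 17/2) = -305*681/2 = -207705/2 ≈ -1.0385e+5)
154265 + t = 154265 - 207705/2 = 100825/2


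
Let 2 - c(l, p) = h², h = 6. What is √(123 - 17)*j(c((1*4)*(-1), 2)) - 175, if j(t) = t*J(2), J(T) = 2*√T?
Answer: -175 - 136*√53 ≈ -1165.1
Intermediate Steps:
c(l, p) = -34 (c(l, p) = 2 - 1*6² = 2 - 1*36 = 2 - 36 = -34)
j(t) = 2*t*√2 (j(t) = t*(2*√2) = 2*t*√2)
√(123 - 17)*j(c((1*4)*(-1), 2)) - 175 = √(123 - 17)*(2*(-34)*√2) - 175 = √106*(-68*√2) - 175 = -136*√53 - 175 = -175 - 136*√53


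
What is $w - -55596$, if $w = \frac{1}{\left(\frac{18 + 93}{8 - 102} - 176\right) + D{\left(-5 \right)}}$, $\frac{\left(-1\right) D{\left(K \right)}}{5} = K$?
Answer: $\frac{795300686}{14305} \approx 55596.0$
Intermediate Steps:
$D{\left(K \right)} = - 5 K$
$w = - \frac{94}{14305}$ ($w = \frac{1}{\left(\frac{18 + 93}{8 - 102} - 176\right) - -25} = \frac{1}{\left(\frac{111}{-94} - 176\right) + 25} = \frac{1}{\left(111 \left(- \frac{1}{94}\right) - 176\right) + 25} = \frac{1}{\left(- \frac{111}{94} - 176\right) + 25} = \frac{1}{- \frac{16655}{94} + 25} = \frac{1}{- \frac{14305}{94}} = - \frac{94}{14305} \approx -0.0065711$)
$w - -55596 = - \frac{94}{14305} - -55596 = - \frac{94}{14305} + 55596 = \frac{795300686}{14305}$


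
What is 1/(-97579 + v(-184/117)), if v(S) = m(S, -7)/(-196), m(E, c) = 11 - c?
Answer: -98/9562751 ≈ -1.0248e-5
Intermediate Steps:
v(S) = -9/98 (v(S) = (11 - 1*(-7))/(-196) = (11 + 7)*(-1/196) = 18*(-1/196) = -9/98)
1/(-97579 + v(-184/117)) = 1/(-97579 - 9/98) = 1/(-9562751/98) = -98/9562751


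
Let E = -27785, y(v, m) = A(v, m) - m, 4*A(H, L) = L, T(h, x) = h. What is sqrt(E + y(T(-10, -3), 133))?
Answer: I*sqrt(111539)/2 ≈ 166.99*I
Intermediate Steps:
A(H, L) = L/4
y(v, m) = -3*m/4 (y(v, m) = m/4 - m = -3*m/4)
sqrt(E + y(T(-10, -3), 133)) = sqrt(-27785 - 3/4*133) = sqrt(-27785 - 399/4) = sqrt(-111539/4) = I*sqrt(111539)/2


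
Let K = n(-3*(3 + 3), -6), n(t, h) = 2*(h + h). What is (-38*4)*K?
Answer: 3648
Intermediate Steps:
n(t, h) = 4*h (n(t, h) = 2*(2*h) = 4*h)
K = -24 (K = 4*(-6) = -24)
(-38*4)*K = -38*4*(-24) = -152*(-24) = 3648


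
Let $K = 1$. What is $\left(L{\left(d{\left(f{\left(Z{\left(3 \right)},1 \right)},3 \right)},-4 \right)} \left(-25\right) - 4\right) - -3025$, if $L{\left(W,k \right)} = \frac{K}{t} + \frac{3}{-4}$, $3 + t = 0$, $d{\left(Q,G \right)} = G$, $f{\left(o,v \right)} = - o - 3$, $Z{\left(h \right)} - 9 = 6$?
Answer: $\frac{36577}{12} \approx 3048.1$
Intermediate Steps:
$Z{\left(h \right)} = 15$ ($Z{\left(h \right)} = 9 + 6 = 15$)
$f{\left(o,v \right)} = -3 - o$
$t = -3$ ($t = -3 + 0 = -3$)
$L{\left(W,k \right)} = - \frac{13}{12}$ ($L{\left(W,k \right)} = 1 \frac{1}{-3} + \frac{3}{-4} = 1 \left(- \frac{1}{3}\right) + 3 \left(- \frac{1}{4}\right) = - \frac{1}{3} - \frac{3}{4} = - \frac{13}{12}$)
$\left(L{\left(d{\left(f{\left(Z{\left(3 \right)},1 \right)},3 \right)},-4 \right)} \left(-25\right) - 4\right) - -3025 = \left(\left(- \frac{13}{12}\right) \left(-25\right) - 4\right) - -3025 = \left(\frac{325}{12} - 4\right) + 3025 = \frac{277}{12} + 3025 = \frac{36577}{12}$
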